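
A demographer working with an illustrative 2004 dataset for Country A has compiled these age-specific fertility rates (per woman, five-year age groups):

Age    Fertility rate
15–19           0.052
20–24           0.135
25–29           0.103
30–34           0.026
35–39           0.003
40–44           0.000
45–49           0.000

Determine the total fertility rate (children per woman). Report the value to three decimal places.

Sum of ASFRs = 0.052 + 0.135 + 0.103 + 0.026 + 0.003 + 0.000 + 0.000 = 0.319
TFR = 5 × 0.319 = 1.595

1.595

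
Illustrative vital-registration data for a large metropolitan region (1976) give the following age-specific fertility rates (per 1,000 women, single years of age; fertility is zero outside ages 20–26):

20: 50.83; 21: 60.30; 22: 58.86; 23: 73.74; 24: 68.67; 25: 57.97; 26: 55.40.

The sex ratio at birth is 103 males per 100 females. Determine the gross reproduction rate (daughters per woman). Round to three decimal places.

0.210

Proportion female at birth = 100 / (100 + 103) = 0.49261.
Sum of ASFRs = 50.83 + 60.30 + 58.86 + 73.74 + 68.67 + 57.97 + 55.40 = 425.77
TFR = 425.77 / 1000 = 0.42577
GRR = 0.49261 × 0.42577 = 0.20974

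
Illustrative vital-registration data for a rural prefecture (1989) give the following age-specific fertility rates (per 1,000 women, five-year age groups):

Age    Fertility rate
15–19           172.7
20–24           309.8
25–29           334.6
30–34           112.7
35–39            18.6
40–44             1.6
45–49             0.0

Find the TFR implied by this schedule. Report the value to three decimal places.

4.750

Sum of ASFRs = 172.7 + 309.8 + 334.6 + 112.7 + 18.6 + 1.6 + 0.0 = 950.0
TFR = 5 × 950.0 / 1000 = 4.75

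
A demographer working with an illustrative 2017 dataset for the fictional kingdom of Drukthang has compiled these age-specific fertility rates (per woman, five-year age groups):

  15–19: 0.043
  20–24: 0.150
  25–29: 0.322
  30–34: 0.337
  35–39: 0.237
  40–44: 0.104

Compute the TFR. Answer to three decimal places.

Sum of ASFRs = 0.043 + 0.150 + 0.322 + 0.337 + 0.237 + 0.104 = 1.193
TFR = 5 × 1.193 = 5.965

5.965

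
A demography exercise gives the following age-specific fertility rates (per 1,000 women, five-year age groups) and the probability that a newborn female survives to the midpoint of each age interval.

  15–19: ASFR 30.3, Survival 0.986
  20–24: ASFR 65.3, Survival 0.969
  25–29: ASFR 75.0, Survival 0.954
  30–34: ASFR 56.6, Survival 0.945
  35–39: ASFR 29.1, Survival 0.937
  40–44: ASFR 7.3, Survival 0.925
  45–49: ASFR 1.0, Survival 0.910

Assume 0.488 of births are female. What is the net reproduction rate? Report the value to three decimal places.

Proportion female at birth = 0.488.
Survival-weighted fertility by age (5·fₓ·Sₓ):
  15–19: 5 × 30.3/1000 × 0.986 = 0.14938
  20–24: 5 × 65.3/1000 × 0.969 = 0.31638
  25–29: 5 × 75.0/1000 × 0.954 = 0.35775
  30–34: 5 × 56.6/1000 × 0.945 = 0.26744
  35–39: 5 × 29.1/1000 × 0.937 = 0.13633
  40–44: 5 × 7.3/1000 × 0.925 = 0.03376
  45–49: 5 × 1.0/1000 × 0.910 = 0.00455
Sum = 1.26559
NRR = 0.488 × 1.26559 = 0.61761
NRR < 1, so the cohort does not fully replace itself.

0.618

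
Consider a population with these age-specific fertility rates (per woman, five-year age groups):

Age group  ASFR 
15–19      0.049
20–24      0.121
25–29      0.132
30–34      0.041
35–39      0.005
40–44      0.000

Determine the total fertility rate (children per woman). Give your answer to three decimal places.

1.740

Sum of ASFRs = 0.049 + 0.121 + 0.132 + 0.041 + 0.005 + 0.000 = 0.348
TFR = 5 × 0.348 = 1.74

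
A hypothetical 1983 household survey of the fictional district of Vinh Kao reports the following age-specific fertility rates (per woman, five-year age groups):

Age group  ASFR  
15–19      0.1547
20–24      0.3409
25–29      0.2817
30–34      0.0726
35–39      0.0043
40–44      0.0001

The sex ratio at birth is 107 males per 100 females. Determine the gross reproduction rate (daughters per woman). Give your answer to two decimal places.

Proportion female at birth = 100 / (100 + 107) = 0.48309.
Sum of ASFRs = 0.1547 + 0.3409 + 0.2817 + 0.0726 + 0.0043 + 0.0001 = 0.8543
TFR = 5 × 0.8543 = 4.2715
GRR = 0.48309 × 4.2715 = 2.06352

2.06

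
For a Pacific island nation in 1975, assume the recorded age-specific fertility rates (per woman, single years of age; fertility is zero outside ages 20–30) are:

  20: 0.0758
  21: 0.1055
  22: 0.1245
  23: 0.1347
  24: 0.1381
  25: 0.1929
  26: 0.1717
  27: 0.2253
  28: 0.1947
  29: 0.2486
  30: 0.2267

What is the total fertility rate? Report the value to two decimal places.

Sum of ASFRs = 0.0758 + 0.1055 + 0.1245 + 0.1347 + 0.1381 + 0.1929 + 0.1717 + 0.2253 + 0.1947 + 0.2486 + 0.2267 = 1.8385
TFR = 1.8385

1.84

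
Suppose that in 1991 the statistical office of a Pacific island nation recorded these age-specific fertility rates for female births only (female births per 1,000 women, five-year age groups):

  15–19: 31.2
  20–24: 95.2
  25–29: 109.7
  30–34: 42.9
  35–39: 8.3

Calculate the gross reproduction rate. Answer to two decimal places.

Sum of female ASFRs = 31.2 + 95.2 + 109.7 + 42.9 + 8.3 = 287.3
GRR = 5 × 287.3 / 1000 = 1.4365

1.44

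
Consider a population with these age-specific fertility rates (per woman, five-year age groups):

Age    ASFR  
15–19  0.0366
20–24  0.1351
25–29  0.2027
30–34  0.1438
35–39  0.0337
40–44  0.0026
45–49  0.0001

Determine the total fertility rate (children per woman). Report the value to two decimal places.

2.77

Sum of ASFRs = 0.0366 + 0.1351 + 0.2027 + 0.1438 + 0.0337 + 0.0026 + 0.0001 = 0.5546
TFR = 5 × 0.5546 = 2.773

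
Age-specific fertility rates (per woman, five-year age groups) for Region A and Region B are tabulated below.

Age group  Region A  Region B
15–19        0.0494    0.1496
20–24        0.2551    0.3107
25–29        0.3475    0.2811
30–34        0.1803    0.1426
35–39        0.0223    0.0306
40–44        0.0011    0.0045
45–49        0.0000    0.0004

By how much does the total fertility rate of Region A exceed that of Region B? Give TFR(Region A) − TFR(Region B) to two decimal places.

-0.32

Region A:
  Sum of ASFRs = 0.0494 + 0.2551 + 0.3475 + 0.1803 + 0.0223 + 0.0011 + 0.0000 = 0.8557
  TFR = 5 × 0.8557 = 4.2785
Region B:
  Sum of ASFRs = 0.1496 + 0.3107 + 0.2811 + 0.1426 + 0.0306 + 0.0045 + 0.0004 = 0.9195
  TFR = 5 × 0.9195 = 4.5975
Difference = 4.2785 − 4.5975 = -0.319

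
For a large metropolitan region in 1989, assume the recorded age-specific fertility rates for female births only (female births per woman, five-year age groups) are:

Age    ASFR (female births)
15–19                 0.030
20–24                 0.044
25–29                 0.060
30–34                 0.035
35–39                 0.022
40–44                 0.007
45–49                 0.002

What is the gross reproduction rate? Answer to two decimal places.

1.00

Sum of female ASFRs = 0.030 + 0.044 + 0.060 + 0.035 + 0.022 + 0.007 + 0.002 = 0.200
GRR = 5 × 0.200 = 1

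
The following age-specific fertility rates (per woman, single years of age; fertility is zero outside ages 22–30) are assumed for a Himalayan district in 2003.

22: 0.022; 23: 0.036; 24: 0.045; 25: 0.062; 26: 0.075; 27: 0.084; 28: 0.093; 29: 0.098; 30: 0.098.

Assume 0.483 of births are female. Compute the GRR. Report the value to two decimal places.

0.30

Proportion female at birth = 0.483.
Sum of ASFRs = 0.022 + 0.036 + 0.045 + 0.062 + 0.075 + 0.084 + 0.093 + 0.098 + 0.098 = 0.613
TFR = 0.613
GRR = 0.483 × 0.613 = 0.29608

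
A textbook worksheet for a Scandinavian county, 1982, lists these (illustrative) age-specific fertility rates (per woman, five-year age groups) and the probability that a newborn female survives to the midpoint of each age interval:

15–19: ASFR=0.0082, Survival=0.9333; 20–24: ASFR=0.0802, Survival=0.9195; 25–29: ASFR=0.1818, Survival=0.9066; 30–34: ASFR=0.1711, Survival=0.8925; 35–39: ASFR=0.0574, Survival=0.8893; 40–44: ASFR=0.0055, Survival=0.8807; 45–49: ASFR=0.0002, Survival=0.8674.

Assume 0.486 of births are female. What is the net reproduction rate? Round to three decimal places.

1.106

Proportion female at birth = 0.486.
Each age group contributes 5 × ASFR × survival:
  15–19: 5 × 0.0082 × 0.9333 = 0.03827
  20–24: 5 × 0.0802 × 0.9195 = 0.36872
  25–29: 5 × 0.1818 × 0.9066 = 0.82410
  30–34: 5 × 0.1711 × 0.8925 = 0.76353
  35–39: 5 × 0.0574 × 0.8893 = 0.25523
  40–44: 5 × 0.0055 × 0.8807 = 0.02422
  45–49: 5 × 0.0002 × 0.8674 = 0.00087
Sum = 2.27494
NRR = 0.486 × 2.27494 = 1.10562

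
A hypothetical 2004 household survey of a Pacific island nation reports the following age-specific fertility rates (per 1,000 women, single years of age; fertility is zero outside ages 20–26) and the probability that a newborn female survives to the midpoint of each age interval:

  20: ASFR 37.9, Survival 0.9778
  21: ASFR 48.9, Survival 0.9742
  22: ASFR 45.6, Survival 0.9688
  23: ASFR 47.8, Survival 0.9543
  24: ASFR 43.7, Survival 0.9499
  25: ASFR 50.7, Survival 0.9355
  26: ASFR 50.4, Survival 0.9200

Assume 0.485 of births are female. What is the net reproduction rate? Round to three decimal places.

Proportion female at birth = 0.485.
Per-age-group product (1 × ASFR × survival probability):
  20: 1 × 37.9/1000 × 0.9778 = 0.03706
  21: 1 × 48.9/1000 × 0.9742 = 0.04764
  22: 1 × 45.6/1000 × 0.9688 = 0.04418
  23: 1 × 47.8/1000 × 0.9543 = 0.04562
  24: 1 × 43.7/1000 × 0.9499 = 0.04151
  25: 1 × 50.7/1000 × 0.9355 = 0.04743
  26: 1 × 50.4/1000 × 0.9200 = 0.04637
Sum = 0.30981
NRR = 0.485 × 0.30981 = 0.15026

0.150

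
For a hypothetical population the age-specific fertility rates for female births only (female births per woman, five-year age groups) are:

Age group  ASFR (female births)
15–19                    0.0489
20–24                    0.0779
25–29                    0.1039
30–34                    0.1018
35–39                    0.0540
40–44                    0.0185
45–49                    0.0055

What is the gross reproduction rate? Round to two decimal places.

Sum of female ASFRs = 0.0489 + 0.0779 + 0.1039 + 0.1018 + 0.0540 + 0.0185 + 0.0055 = 0.4105
GRR = 5 × 0.4105 = 2.0525

2.05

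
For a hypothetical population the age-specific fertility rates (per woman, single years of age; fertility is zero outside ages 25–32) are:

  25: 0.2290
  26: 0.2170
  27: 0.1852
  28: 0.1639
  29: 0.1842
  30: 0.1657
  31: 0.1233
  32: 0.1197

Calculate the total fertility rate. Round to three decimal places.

Sum of ASFRs = 0.2290 + 0.2170 + 0.1852 + 0.1639 + 0.1842 + 0.1657 + 0.1233 + 0.1197 = 1.3880
TFR = 1.388

1.388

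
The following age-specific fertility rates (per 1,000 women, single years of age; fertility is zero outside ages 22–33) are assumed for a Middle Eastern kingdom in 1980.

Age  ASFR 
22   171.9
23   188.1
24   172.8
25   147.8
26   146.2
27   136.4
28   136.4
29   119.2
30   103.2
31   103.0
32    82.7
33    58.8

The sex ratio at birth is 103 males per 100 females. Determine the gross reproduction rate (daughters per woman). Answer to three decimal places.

0.772

Proportion female at birth = 100 / (100 + 103) = 0.49261.
Sum of ASFRs = 171.9 + 188.1 + 172.8 + 147.8 + 146.2 + 136.4 + 136.4 + 119.2 + 103.2 + 103.0 + 82.7 + 58.8 = 1566.5
TFR = 1566.5 / 1000 = 1.5665
GRR = 0.49261 × 1.5665 = 0.77167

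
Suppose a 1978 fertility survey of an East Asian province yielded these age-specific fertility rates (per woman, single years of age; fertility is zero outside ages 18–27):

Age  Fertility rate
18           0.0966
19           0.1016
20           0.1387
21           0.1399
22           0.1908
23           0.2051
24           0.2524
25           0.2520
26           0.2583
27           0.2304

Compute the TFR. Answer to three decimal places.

1.866

Sum of ASFRs = 0.0966 + 0.1016 + 0.1387 + 0.1399 + 0.1908 + 0.2051 + 0.2524 + 0.2520 + 0.2583 + 0.2304 = 1.8658
TFR = 1.8658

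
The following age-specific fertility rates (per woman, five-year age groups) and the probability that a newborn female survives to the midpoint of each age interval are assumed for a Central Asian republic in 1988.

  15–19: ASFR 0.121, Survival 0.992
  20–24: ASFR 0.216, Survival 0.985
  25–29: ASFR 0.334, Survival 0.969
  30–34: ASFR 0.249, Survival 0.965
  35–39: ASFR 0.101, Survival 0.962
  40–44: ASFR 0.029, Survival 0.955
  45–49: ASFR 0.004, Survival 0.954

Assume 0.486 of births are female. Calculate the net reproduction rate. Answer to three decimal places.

Proportion female at birth = 0.486.
Survival-weighted fertility by age (5·fₓ·Sₓ):
  15–19: 5 × 0.121 × 0.992 = 0.60016
  20–24: 5 × 0.216 × 0.985 = 1.06380
  25–29: 5 × 0.334 × 0.969 = 1.61823
  30–34: 5 × 0.249 × 0.965 = 1.20143
  35–39: 5 × 0.101 × 0.962 = 0.48581
  40–44: 5 × 0.029 × 0.955 = 0.13848
  45–49: 5 × 0.004 × 0.954 = 0.01908
Sum = 5.12699
NRR = 0.486 × 5.12699 = 2.49172

2.492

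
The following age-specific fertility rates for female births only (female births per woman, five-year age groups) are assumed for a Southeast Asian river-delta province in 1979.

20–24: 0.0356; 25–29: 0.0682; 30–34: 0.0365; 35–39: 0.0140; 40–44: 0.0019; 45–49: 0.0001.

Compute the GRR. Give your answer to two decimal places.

0.78

Sum of female ASFRs = 0.0356 + 0.0682 + 0.0365 + 0.0140 + 0.0019 + 0.0001 = 0.1563
GRR = 5 × 0.1563 = 0.7815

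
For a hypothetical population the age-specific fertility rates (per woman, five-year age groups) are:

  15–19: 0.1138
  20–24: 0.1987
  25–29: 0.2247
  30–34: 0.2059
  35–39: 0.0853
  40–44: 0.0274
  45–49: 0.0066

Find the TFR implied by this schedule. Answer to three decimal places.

Sum of ASFRs = 0.1138 + 0.1987 + 0.2247 + 0.2059 + 0.0853 + 0.0274 + 0.0066 = 0.8624
TFR = 5 × 0.8624 = 4.312

4.312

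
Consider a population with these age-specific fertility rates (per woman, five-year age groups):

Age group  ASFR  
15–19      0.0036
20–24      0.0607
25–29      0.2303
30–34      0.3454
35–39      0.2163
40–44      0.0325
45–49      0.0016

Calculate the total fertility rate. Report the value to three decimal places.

4.452

Sum of ASFRs = 0.0036 + 0.0607 + 0.2303 + 0.3454 + 0.2163 + 0.0325 + 0.0016 = 0.8904
TFR = 5 × 0.8904 = 4.452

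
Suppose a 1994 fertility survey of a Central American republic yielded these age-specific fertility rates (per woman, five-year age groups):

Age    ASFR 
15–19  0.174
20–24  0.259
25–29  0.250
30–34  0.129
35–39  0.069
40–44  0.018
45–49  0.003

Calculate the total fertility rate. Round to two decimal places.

4.51

Sum of ASFRs = 0.174 + 0.259 + 0.250 + 0.129 + 0.069 + 0.018 + 0.003 = 0.902
TFR = 5 × 0.902 = 4.51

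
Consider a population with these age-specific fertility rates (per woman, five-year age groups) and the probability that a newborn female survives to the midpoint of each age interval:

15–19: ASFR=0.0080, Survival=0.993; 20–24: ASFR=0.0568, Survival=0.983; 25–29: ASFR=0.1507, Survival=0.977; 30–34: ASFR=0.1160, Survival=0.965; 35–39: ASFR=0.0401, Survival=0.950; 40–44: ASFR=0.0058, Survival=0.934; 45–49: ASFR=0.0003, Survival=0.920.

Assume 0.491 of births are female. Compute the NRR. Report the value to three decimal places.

0.900

Proportion female at birth = 0.491.
Each age group contributes 5 × ASFR × survival:
  15–19: 5 × 0.0080 × 0.993 = 0.03972
  20–24: 5 × 0.0568 × 0.983 = 0.27917
  25–29: 5 × 0.1507 × 0.977 = 0.73617
  30–34: 5 × 0.1160 × 0.965 = 0.55970
  35–39: 5 × 0.0401 × 0.950 = 0.19048
  40–44: 5 × 0.0058 × 0.934 = 0.02709
  45–49: 5 × 0.0003 × 0.920 = 0.00138
Sum = 1.83371
NRR = 0.491 × 1.83371 = 0.90035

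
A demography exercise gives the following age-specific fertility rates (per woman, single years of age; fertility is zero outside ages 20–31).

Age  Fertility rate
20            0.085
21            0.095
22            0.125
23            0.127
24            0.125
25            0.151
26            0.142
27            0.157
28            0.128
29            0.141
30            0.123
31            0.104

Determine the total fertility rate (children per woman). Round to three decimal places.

Sum of ASFRs = 0.085 + 0.095 + 0.125 + 0.127 + 0.125 + 0.151 + 0.142 + 0.157 + 0.128 + 0.141 + 0.123 + 0.104 = 1.503
TFR = 1.503

1.503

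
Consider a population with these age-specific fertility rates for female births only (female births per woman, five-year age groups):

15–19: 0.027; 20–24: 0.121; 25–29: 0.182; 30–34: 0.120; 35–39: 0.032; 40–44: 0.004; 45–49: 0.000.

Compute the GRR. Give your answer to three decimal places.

Sum of female ASFRs = 0.027 + 0.121 + 0.182 + 0.120 + 0.032 + 0.004 + 0.000 = 0.486
GRR = 5 × 0.486 = 2.43

2.430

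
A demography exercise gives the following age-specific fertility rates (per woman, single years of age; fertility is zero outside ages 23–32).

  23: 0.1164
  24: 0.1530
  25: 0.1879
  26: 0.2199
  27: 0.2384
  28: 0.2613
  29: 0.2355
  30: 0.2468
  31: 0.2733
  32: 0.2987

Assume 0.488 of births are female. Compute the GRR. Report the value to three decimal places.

1.089

Proportion female at birth = 0.488.
Sum of ASFRs = 0.1164 + 0.1530 + 0.1879 + 0.2199 + 0.2384 + 0.2613 + 0.2355 + 0.2468 + 0.2733 + 0.2987 = 2.2312
TFR = 2.2312
GRR = 0.488 × 2.2312 = 1.08883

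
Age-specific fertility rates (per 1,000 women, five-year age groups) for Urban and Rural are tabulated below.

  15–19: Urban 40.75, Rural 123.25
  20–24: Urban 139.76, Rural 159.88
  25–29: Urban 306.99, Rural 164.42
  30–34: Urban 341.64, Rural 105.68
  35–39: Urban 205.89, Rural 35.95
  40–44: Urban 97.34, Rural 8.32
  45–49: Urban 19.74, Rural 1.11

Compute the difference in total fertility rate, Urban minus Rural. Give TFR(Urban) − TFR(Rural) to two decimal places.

Urban:
  Sum of ASFRs = 40.75 + 139.76 + 306.99 + 341.64 + 205.89 + 97.34 + 19.74 = 1152.11
  TFR = 5 × 1152.11 / 1000 = 5.76055
Rural:
  Sum of ASFRs = 123.25 + 159.88 + 164.42 + 105.68 + 35.95 + 8.32 + 1.11 = 598.61
  TFR = 5 × 598.61 / 1000 = 2.99305
Difference = 5.76055 − 2.99305 = 2.7675

2.77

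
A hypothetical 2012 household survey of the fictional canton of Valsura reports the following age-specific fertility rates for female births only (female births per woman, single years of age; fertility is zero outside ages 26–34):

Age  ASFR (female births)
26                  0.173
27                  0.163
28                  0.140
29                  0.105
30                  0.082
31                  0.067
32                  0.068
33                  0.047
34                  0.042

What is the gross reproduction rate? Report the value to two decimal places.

0.89

Sum of female ASFRs = 0.173 + 0.163 + 0.140 + 0.105 + 0.082 + 0.067 + 0.068 + 0.047 + 0.042 = 0.887
GRR = 0.887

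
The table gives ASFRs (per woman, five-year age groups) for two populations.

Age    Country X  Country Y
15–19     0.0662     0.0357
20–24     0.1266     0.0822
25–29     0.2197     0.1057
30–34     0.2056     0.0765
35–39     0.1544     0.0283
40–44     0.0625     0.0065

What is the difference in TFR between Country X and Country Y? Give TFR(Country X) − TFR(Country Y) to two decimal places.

Country X:
  Sum of ASFRs = 0.0662 + 0.1266 + 0.2197 + 0.2056 + 0.1544 + 0.0625 = 0.8350
  TFR = 5 × 0.8350 = 4.175
Country Y:
  Sum of ASFRs = 0.0357 + 0.0822 + 0.1057 + 0.0765 + 0.0283 + 0.0065 = 0.3349
  TFR = 5 × 0.3349 = 1.6745
Difference = 4.175 − 1.6745 = 2.5005

2.50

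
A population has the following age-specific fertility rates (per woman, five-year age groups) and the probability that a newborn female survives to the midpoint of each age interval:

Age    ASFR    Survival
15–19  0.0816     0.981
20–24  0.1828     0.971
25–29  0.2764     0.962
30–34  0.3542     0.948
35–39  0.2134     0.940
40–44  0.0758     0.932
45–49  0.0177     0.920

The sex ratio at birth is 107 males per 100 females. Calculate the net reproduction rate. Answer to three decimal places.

Proportion female at birth = 100 / (100 + 107) = 0.48309.
Per-age-group product (5 × ASFR × survival probability):
  15–19: 5 × 0.0816 × 0.981 = 0.40025
  20–24: 5 × 0.1828 × 0.971 = 0.88749
  25–29: 5 × 0.2764 × 0.962 = 1.32948
  30–34: 5 × 0.3542 × 0.948 = 1.67891
  35–39: 5 × 0.2134 × 0.940 = 1.00298
  40–44: 5 × 0.0758 × 0.932 = 0.35323
  45–49: 5 × 0.0177 × 0.920 = 0.08142
Sum = 5.73376
NRR = 0.48309 × 5.73376 = 2.76992

2.770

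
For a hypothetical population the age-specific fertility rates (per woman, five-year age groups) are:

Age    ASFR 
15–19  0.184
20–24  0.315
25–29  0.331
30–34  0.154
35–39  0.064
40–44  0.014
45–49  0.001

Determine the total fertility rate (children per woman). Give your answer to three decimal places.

5.315

Sum of ASFRs = 0.184 + 0.315 + 0.331 + 0.154 + 0.064 + 0.014 + 0.001 = 1.063
TFR = 5 × 1.063 = 5.315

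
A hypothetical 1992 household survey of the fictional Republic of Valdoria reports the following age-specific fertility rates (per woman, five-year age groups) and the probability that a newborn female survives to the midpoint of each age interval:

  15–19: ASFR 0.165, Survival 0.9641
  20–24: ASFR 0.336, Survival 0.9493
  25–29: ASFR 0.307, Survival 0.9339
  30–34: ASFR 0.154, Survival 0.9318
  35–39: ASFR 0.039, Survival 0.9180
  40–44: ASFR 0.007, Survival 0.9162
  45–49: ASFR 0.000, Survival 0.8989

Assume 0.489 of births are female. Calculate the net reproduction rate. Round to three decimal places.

2.324

Proportion female at birth = 0.489.
Each age group contributes 5 × ASFR × survival:
  15–19: 5 × 0.165 × 0.9641 = 0.79538
  20–24: 5 × 0.336 × 0.9493 = 1.59482
  25–29: 5 × 0.307 × 0.9339 = 1.43354
  30–34: 5 × 0.154 × 0.9318 = 0.71749
  35–39: 5 × 0.039 × 0.9180 = 0.17901
  40–44: 5 × 0.007 × 0.9162 = 0.03207
  45–49: 5 × 0.000 × 0.8989 = 0.00000
Sum = 4.75231
NRR = 0.489 × 4.75231 = 2.32388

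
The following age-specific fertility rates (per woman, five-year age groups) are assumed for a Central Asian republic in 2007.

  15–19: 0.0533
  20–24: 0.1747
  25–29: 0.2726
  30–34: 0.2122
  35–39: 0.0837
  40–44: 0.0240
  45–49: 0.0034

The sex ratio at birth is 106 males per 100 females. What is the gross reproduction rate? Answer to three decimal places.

2.000

Proportion female at birth = 100 / (100 + 106) = 0.48544.
Sum of ASFRs = 0.0533 + 0.1747 + 0.2726 + 0.2122 + 0.0837 + 0.0240 + 0.0034 = 0.8239
TFR = 5 × 0.8239 = 4.1195
GRR = 0.48544 × 4.1195 = 1.99977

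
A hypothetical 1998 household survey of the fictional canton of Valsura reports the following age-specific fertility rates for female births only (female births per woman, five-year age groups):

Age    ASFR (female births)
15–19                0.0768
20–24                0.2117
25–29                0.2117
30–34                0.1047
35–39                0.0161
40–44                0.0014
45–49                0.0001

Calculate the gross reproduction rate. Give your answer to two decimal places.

3.11

Sum of female ASFRs = 0.0768 + 0.2117 + 0.2117 + 0.1047 + 0.0161 + 0.0014 + 0.0001 = 0.6225
GRR = 5 × 0.6225 = 3.1125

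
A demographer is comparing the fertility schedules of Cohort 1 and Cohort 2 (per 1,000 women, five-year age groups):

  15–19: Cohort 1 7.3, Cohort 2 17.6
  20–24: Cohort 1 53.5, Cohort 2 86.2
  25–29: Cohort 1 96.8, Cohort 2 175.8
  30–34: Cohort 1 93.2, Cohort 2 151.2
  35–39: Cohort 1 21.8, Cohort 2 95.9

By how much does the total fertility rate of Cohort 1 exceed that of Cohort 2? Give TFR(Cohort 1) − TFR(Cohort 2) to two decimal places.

-1.27

Cohort 1:
  Sum of ASFRs = 7.3 + 53.5 + 96.8 + 93.2 + 21.8 = 272.6
  TFR = 5 × 272.6 / 1000 = 1.363
Cohort 2:
  Sum of ASFRs = 17.6 + 86.2 + 175.8 + 151.2 + 95.9 = 526.7
  TFR = 5 × 526.7 / 1000 = 2.6335
Difference = 1.363 − 2.6335 = -1.2705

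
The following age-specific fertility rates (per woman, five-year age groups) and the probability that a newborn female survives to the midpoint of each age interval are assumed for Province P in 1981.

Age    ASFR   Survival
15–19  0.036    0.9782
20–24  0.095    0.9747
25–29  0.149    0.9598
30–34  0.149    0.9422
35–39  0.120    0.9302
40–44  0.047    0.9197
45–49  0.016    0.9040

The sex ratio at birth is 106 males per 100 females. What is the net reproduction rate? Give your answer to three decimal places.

1.409

Proportion female at birth = 100 / (100 + 106) = 0.48544.
Survival-weighted fertility by age (5·fₓ·Sₓ):
  15–19: 5 × 0.036 × 0.9782 = 0.17608
  20–24: 5 × 0.095 × 0.9747 = 0.46298
  25–29: 5 × 0.149 × 0.9598 = 0.71505
  30–34: 5 × 0.149 × 0.9422 = 0.70194
  35–39: 5 × 0.120 × 0.9302 = 0.55812
  40–44: 5 × 0.047 × 0.9197 = 0.21613
  45–49: 5 × 0.016 × 0.9040 = 0.07232
Sum = 2.90262
NRR = 0.48544 × 2.90262 = 1.40905
NRR > 1, so each generation more than replaces itself.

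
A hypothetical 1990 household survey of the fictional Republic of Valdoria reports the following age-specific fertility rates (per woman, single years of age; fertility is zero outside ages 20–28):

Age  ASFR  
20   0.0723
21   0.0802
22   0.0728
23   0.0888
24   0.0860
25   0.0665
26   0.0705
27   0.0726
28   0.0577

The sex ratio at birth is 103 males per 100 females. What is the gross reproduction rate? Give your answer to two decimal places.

0.33

Proportion female at birth = 100 / (100 + 103) = 0.49261.
Sum of ASFRs = 0.0723 + 0.0802 + 0.0728 + 0.0888 + 0.0860 + 0.0665 + 0.0705 + 0.0726 + 0.0577 = 0.6674
TFR = 0.6674
GRR = 0.49261 × 0.6674 = 0.32877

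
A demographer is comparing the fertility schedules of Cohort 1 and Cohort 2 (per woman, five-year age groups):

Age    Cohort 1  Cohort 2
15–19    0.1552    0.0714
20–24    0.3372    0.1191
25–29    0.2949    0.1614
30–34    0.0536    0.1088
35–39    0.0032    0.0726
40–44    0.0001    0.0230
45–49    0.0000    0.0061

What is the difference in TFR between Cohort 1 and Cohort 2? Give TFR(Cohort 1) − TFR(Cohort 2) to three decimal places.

Cohort 1:
  Sum of ASFRs = 0.1552 + 0.3372 + 0.2949 + 0.0536 + 0.0032 + 0.0001 + 0.0000 = 0.8442
  TFR = 5 × 0.8442 = 4.221
Cohort 2:
  Sum of ASFRs = 0.0714 + 0.1191 + 0.1614 + 0.1088 + 0.0726 + 0.0230 + 0.0061 = 0.5624
  TFR = 5 × 0.5624 = 2.812
Difference = 4.221 − 2.812 = 1.409

1.409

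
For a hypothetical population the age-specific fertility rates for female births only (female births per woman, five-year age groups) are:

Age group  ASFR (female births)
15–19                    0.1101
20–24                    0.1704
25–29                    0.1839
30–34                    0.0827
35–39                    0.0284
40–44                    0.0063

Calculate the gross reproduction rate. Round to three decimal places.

Sum of female ASFRs = 0.1101 + 0.1704 + 0.1839 + 0.0827 + 0.0284 + 0.0063 = 0.5818
GRR = 5 × 0.5818 = 2.909

2.909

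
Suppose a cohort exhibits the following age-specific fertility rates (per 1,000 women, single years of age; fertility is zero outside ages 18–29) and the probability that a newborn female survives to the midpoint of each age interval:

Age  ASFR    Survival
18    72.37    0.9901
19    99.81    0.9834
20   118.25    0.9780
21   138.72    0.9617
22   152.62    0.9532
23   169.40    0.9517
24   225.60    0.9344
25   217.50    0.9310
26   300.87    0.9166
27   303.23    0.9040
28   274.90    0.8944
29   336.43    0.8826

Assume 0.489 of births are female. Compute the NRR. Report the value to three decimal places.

1.091

Proportion female at birth = 0.489.
Weighting each age-specific rate by interval width and survival:
  18: 1 × 72.37/1000 × 0.9901 = 0.07165
  19: 1 × 99.81/1000 × 0.9834 = 0.09815
  20: 1 × 118.25/1000 × 0.9780 = 0.11565
  21: 1 × 138.72/1000 × 0.9617 = 0.13341
  22: 1 × 152.62/1000 × 0.9532 = 0.14548
  23: 1 × 169.40/1000 × 0.9517 = 0.16122
  24: 1 × 225.60/1000 × 0.9344 = 0.21080
  25: 1 × 217.50/1000 × 0.9310 = 0.20249
  26: 1 × 300.87/1000 × 0.9166 = 0.27578
  27: 1 × 303.23/1000 × 0.9040 = 0.27412
  28: 1 × 274.90/1000 × 0.8944 = 0.24587
  29: 1 × 336.43/1000 × 0.8826 = 0.29693
Sum = 2.23155
NRR = 0.489 × 2.23155 = 1.09123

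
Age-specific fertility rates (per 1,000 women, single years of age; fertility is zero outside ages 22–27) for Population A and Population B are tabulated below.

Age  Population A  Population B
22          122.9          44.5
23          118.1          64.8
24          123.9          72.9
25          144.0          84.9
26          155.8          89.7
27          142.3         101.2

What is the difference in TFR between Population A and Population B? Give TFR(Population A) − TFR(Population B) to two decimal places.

0.35

Population A:
  Sum of ASFRs = 122.9 + 118.1 + 123.9 + 144.0 + 155.8 + 142.3 = 807.0
  TFR = 807.0 / 1000 = 0.807
Population B:
  Sum of ASFRs = 44.5 + 64.8 + 72.9 + 84.9 + 89.7 + 101.2 = 458.0
  TFR = 458.0 / 1000 = 0.458
Difference = 0.807 − 0.458 = 0.349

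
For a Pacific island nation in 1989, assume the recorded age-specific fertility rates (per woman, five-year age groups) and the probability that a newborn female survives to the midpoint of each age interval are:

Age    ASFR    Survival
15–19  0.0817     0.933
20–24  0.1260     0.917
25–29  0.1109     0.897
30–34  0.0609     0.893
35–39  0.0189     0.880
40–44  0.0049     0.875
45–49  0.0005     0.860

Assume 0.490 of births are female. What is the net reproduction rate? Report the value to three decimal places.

0.899

Proportion female at birth = 0.490.
Per-age-group product (5 × ASFR × survival probability):
  15–19: 5 × 0.0817 × 0.933 = 0.38113
  20–24: 5 × 0.1260 × 0.917 = 0.57771
  25–29: 5 × 0.1109 × 0.897 = 0.49739
  30–34: 5 × 0.0609 × 0.893 = 0.27192
  35–39: 5 × 0.0189 × 0.880 = 0.08316
  40–44: 5 × 0.0049 × 0.875 = 0.02144
  45–49: 5 × 0.0005 × 0.860 = 0.00215
Sum = 1.83490
NRR = 0.490 × 1.83490 = 0.89910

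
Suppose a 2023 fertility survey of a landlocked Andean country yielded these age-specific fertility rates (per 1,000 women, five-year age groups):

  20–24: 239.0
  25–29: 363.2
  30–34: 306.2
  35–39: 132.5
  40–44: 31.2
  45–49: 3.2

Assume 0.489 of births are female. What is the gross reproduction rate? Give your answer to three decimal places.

2.629

Proportion female at birth = 0.489.
Sum of ASFRs = 239.0 + 363.2 + 306.2 + 132.5 + 31.2 + 3.2 = 1075.3
TFR = 5 × 1075.3 / 1000 = 5.3765
GRR = 0.489 × 5.3765 = 2.62911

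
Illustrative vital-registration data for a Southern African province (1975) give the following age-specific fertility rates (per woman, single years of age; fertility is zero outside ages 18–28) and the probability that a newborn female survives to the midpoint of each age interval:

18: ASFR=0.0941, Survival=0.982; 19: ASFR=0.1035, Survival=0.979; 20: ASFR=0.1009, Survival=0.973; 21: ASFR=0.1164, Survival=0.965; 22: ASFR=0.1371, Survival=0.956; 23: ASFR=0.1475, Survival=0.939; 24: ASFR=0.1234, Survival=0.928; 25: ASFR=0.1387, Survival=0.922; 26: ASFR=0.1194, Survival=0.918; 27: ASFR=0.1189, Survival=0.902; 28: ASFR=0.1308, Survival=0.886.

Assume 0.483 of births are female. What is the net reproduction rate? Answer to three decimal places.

0.603

Proportion female at birth = 0.483.
Each age group contributes 1 × ASFR × survival:
  18: 1 × 0.0941 × 0.982 = 0.09241
  19: 1 × 0.1035 × 0.979 = 0.10133
  20: 1 × 0.1009 × 0.973 = 0.09818
  21: 1 × 0.1164 × 0.965 = 0.11233
  22: 1 × 0.1371 × 0.956 = 0.13107
  23: 1 × 0.1475 × 0.939 = 0.13850
  24: 1 × 0.1234 × 0.928 = 0.11452
  25: 1 × 0.1387 × 0.922 = 0.12788
  26: 1 × 0.1194 × 0.918 = 0.10961
  27: 1 × 0.1189 × 0.902 = 0.10725
  28: 1 × 0.1308 × 0.886 = 0.11589
Sum = 1.24897
NRR = 0.483 × 1.24897 = 0.60325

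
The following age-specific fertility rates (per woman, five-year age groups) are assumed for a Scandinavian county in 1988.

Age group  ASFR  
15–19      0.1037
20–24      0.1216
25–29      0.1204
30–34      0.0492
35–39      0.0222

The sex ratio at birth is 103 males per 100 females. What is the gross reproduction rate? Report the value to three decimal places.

Proportion female at birth = 100 / (100 + 103) = 0.49261.
Sum of ASFRs = 0.1037 + 0.1216 + 0.1204 + 0.0492 + 0.0222 = 0.4171
TFR = 5 × 0.4171 = 2.0855
GRR = 0.49261 × 2.0855 = 1.02734

1.027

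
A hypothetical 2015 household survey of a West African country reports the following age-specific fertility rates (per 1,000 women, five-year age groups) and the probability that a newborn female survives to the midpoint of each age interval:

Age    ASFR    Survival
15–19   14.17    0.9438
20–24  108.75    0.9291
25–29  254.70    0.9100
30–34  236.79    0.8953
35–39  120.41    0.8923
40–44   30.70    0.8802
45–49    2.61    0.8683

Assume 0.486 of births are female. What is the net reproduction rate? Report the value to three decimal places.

Proportion female at birth = 0.486.
Per-age-group product (5 × ASFR × survival probability):
  15–19: 5 × 14.17/1000 × 0.9438 = 0.06687
  20–24: 5 × 108.75/1000 × 0.9291 = 0.50520
  25–29: 5 × 254.70/1000 × 0.9100 = 1.15889
  30–34: 5 × 236.79/1000 × 0.8953 = 1.05999
  35–39: 5 × 120.41/1000 × 0.8923 = 0.53721
  40–44: 5 × 30.70/1000 × 0.8802 = 0.13511
  45–49: 5 × 2.61/1000 × 0.8683 = 0.01133
Sum = 3.47460
NRR = 0.486 × 3.47460 = 1.68866
With NRR above 1 the population is above replacement fertility.

1.689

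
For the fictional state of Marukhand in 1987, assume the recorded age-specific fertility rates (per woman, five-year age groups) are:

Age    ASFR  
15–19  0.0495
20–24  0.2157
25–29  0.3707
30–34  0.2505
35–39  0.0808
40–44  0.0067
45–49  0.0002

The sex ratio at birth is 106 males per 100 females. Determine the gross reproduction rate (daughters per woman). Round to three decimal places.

Proportion female at birth = 100 / (100 + 106) = 0.48544.
Sum of ASFRs = 0.0495 + 0.2157 + 0.3707 + 0.2505 + 0.0808 + 0.0067 + 0.0002 = 0.9741
TFR = 5 × 0.9741 = 4.8705
GRR = 0.48544 × 4.8705 = 2.36434

2.364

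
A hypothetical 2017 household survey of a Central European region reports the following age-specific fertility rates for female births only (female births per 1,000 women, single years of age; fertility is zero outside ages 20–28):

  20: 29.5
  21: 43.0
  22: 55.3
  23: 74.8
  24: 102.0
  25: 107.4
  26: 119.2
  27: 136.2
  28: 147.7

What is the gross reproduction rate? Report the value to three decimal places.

Sum of female ASFRs = 29.5 + 43.0 + 55.3 + 74.8 + 102.0 + 107.4 + 119.2 + 136.2 + 147.7 = 815.1
GRR = 815.1 / 1000 = 0.8151

0.815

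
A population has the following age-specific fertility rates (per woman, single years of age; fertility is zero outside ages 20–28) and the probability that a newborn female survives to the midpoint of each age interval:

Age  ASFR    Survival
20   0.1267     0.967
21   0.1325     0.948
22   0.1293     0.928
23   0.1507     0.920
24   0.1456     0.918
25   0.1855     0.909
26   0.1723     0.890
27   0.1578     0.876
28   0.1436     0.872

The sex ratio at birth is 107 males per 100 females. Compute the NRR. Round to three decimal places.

Proportion female at birth = 100 / (100 + 107) = 0.48309.
Each age group contributes 1 × ASFR × survival:
  20: 1 × 0.1267 × 0.967 = 0.12252
  21: 1 × 0.1325 × 0.948 = 0.12561
  22: 1 × 0.1293 × 0.928 = 0.11999
  23: 1 × 0.1507 × 0.920 = 0.13864
  24: 1 × 0.1456 × 0.918 = 0.13366
  25: 1 × 0.1855 × 0.909 = 0.16862
  26: 1 × 0.1723 × 0.890 = 0.15335
  27: 1 × 0.1578 × 0.876 = 0.13823
  28: 1 × 0.1436 × 0.872 = 0.12522
Sum = 1.22584
NRR = 0.48309 × 1.22584 = 0.59219
NRR < 1, so the cohort does not fully replace itself.

0.592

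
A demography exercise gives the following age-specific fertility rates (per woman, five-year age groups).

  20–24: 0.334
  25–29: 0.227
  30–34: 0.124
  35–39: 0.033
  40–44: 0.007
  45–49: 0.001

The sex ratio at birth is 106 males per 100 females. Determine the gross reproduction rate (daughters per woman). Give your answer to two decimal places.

Proportion female at birth = 100 / (100 + 106) = 0.48544.
Sum of ASFRs = 0.334 + 0.227 + 0.124 + 0.033 + 0.007 + 0.001 = 0.726
TFR = 5 × 0.726 = 3.63
GRR = 0.48544 × 3.63 = 1.76215

1.76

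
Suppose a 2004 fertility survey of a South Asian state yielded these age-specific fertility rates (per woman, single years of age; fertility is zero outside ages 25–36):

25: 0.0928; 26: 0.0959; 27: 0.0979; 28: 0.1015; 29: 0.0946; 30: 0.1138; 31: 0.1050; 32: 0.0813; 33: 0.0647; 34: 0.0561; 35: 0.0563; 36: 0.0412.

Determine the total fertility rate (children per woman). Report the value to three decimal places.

Sum of ASFRs = 0.0928 + 0.0959 + 0.0979 + 0.1015 + 0.0946 + 0.1138 + 0.1050 + 0.0813 + 0.0647 + 0.0561 + 0.0563 + 0.0412 = 1.0011
TFR = 1.0011

1.001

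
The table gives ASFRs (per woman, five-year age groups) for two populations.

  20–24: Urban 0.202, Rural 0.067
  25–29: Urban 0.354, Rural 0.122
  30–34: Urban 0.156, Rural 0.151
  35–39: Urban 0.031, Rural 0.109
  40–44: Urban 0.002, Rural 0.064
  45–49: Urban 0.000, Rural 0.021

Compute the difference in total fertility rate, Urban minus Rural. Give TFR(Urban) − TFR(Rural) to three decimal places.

1.055

Urban:
  Sum of ASFRs = 0.202 + 0.354 + 0.156 + 0.031 + 0.002 + 0.000 = 0.745
  TFR = 5 × 0.745 = 3.725
Rural:
  Sum of ASFRs = 0.067 + 0.122 + 0.151 + 0.109 + 0.064 + 0.021 = 0.534
  TFR = 5 × 0.534 = 2.67
Difference = 3.725 − 2.67 = 1.055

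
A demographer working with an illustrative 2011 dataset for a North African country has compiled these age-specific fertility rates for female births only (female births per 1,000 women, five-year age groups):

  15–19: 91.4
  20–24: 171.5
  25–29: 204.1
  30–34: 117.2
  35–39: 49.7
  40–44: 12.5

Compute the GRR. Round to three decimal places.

Sum of female ASFRs = 91.4 + 171.5 + 204.1 + 117.2 + 49.7 + 12.5 = 646.4
GRR = 5 × 646.4 / 1000 = 3.232

3.232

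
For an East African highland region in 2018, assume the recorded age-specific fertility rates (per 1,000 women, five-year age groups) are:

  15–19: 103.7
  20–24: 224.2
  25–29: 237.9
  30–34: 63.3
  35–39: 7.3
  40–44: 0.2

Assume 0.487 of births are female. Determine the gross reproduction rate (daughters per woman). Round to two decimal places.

Proportion female at birth = 0.487.
Sum of ASFRs = 103.7 + 224.2 + 237.9 + 63.3 + 7.3 + 0.2 = 636.6
TFR = 5 × 636.6 / 1000 = 3.183
GRR = 0.487 × 3.183 = 1.55012

1.55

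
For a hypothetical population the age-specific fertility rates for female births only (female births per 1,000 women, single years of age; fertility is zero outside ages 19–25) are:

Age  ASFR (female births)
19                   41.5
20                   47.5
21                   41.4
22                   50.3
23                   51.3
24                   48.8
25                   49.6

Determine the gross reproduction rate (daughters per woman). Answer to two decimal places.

Sum of female ASFRs = 41.5 + 47.5 + 41.4 + 50.3 + 51.3 + 48.8 + 49.6 = 330.4
GRR = 330.4 / 1000 = 0.3304

0.33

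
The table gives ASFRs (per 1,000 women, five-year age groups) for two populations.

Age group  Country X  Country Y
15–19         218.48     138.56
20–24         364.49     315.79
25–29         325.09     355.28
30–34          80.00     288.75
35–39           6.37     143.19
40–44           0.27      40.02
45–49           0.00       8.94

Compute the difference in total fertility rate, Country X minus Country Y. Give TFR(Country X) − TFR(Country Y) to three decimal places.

-1.479

Country X:
  Sum of ASFRs = 218.48 + 364.49 + 325.09 + 80.00 + 6.37 + 0.27 + 0.00 = 994.70
  TFR = 5 × 994.70 / 1000 = 4.9735
Country Y:
  Sum of ASFRs = 138.56 + 315.79 + 355.28 + 288.75 + 143.19 + 40.02 + 8.94 = 1290.53
  TFR = 5 × 1290.53 / 1000 = 6.45265
Difference = 4.9735 − 6.45265 = -1.47915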